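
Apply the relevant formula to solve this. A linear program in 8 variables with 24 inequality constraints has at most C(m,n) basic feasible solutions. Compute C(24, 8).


Each vertex corresponds to some choice of n active constraints out of m, so the number of vertices is at most C(m, n) = m! / (n!(m-n)!).
m = 24, n = 8
Numerator: 24 * 23 * 22 * 21 * 20 * 19 * 18 * 17
Denominator: 8! = 40320
C(24, 8) = 735471


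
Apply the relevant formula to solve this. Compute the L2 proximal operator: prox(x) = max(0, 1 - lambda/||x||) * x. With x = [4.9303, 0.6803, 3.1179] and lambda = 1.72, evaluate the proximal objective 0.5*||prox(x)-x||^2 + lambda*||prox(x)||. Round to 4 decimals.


Step 1: Compute ||x||.
||x|| = 5.873
Step 2: Compute scaling factor.
scale = max(0, 1 - 1.72/5.873) = 0.7071
Step 3: prox(x) = [3.4864, 0.4811, 2.2048]
||prox(x)|| = 4.153
Step 4: Proximal objective.
0.5*||prox-x||^2 = 1.4792
lambda*||prox|| = 7.1432
Total = 8.6223


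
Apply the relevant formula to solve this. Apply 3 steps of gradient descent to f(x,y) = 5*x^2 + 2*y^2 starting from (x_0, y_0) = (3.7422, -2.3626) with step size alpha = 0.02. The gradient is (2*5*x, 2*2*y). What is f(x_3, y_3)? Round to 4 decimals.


Gradient descent on f(x,y) = 5*x^2 + 2*y^2.
Starting point: (3.7422, -2.3626), alpha = 0.02
Step 1: grad_x = 2*5*3.7422 = 37.422, grad_y = 2*2*-2.3626 = -9.4504
  x_1 = 3.7422 - 0.02*37.422 = 2.9938
  y_1 = -2.3626 - 0.02*-9.4504 = -2.1736
Step 2: grad_x = 2*5*2.9938 = 29.9376, grad_y = 2*2*-2.1736 = -8.6944
  x_2 = 2.9938 - 0.02*29.9376 = 2.395
  y_2 = -2.1736 - 0.02*-8.6944 = -1.9997
Step 3: grad_x = 2*5*2.395 = 23.9501, grad_y = 2*2*-1.9997 = -7.9988
  x_3 = 2.395 - 0.02*23.9501 = 1.916
  y_3 = -1.9997 - 0.02*-7.9988 = -1.8397
f(1.916, -1.8397) = 5*1.916^2 + 2*(-1.8397)^2 = 25.1246


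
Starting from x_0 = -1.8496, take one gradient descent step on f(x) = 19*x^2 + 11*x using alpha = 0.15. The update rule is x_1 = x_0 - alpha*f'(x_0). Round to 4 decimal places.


We compute the gradient at x_0 and apply the update.
f'(x) = 38*x + 11
f'(-1.8496) = 38*-1.8496 + 11 = -59.2848
x_1 = -1.8496 - 0.15*-59.2848 = 7.0431


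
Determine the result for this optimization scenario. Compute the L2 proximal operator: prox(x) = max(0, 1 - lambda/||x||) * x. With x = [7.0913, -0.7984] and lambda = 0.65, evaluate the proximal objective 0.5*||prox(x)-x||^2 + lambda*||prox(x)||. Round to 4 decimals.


Step 1: Compute ||x||.
||x|| = 7.1361
Step 2: Compute scaling factor.
scale = max(0, 1 - 0.65/7.1361) = 0.9089
Step 3: prox(x) = [6.4454, -0.7257]
||prox(x)|| = 6.4861
Step 4: Proximal objective.
0.5*||prox-x||^2 = 0.2113
lambda*||prox|| = 4.216
Total = 4.4272


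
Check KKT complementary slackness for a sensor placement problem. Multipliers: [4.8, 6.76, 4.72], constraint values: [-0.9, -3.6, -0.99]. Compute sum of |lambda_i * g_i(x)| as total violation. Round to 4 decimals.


KKT complementary slackness check:
lambda_1 * g_1 = 4.8 * -0.9 = -4.32
lambda_2 * g_2 = 6.76 * -3.6 = -24.336
lambda_3 * g_3 = 4.72 * -0.99 = -4.6728
Total violation = 4.32 + 24.336 + 4.6728 = 33.3288


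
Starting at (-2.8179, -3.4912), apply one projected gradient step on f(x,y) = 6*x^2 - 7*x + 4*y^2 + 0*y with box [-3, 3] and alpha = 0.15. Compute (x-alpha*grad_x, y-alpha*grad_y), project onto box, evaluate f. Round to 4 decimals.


Step 1: Compute gradient at (-2.8179, -3.4912).
grad_x = 2*6*-2.8179 - 7 = -40.8148
grad_y = 2*4*-3.4912 + 0 = -27.9296
Step 2: Gradient step.
x_raw = -2.8179 - 0.15*-40.8148 = 3.3043
y_raw = -3.4912 - 0.15*-27.9296 = 0.6982
Step 3: Project onto [-3, 3].
x_proj = clip(3.3043) = 3.0
y_proj = clip(0.6982) = 0.6982
Step 4: Evaluate f.
f(3.0, 0.6982) = 34.9502


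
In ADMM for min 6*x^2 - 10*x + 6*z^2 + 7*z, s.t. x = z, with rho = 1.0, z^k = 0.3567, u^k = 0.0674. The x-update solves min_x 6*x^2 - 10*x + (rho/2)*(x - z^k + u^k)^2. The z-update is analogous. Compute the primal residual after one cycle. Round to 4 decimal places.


ADMM iteration with rho = 1.0, z^k = 0.3567, u^k = 0.0674
Step 1: x-update.
Minimize 6*x^2 - 10*x + (1.0/2)*(x - 0.3567 + 0.0674)^2
FOC: (2*6 + 1.0)*x = 10 + 1.0*(0.3567 - 0.0674)
x^{k+1} = 0.7915
Step 2: z-update.
Minimize 6*z^2 + 7*z + (1.0/2)*(0.7915 - z + 0.0674)^2
FOC: (2*6 + 1.0)*z = -7 + 1.0*(0.7915 + 0.0674)
z^{k+1} = -0.4724
Step 3: u-update.
u^{k+1} = 0.0674 + 0.7915 + 0.4724 = 1.3313
Step 4: Primal residual = |0.7915 + 0.4724| = 1.2639


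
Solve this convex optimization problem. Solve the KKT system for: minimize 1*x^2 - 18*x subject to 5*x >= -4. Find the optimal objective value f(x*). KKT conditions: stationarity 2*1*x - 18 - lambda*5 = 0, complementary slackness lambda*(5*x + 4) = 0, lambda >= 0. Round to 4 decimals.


Step 1: Try lambda = 0 (constraint inactive).
Stationarity: 2*1*x - 18 = 0
x* = 18/(2*1) = 9.0
Check constraint: 5*9.0 = 45.0 >= -4 -- satisfied.
Step 2: Compute optimal value.
f(x*) = 1*9.0^2 - 18*9.0 = -81.0


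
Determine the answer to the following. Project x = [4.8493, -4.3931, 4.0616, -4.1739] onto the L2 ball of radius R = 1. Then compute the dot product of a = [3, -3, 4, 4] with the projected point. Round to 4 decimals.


Step 1: Compute ||x|| (intermediates to 6 decimals).
||x|| = sqrt(4.8493^2 + (-4.3931)^2 + 4.0616^2 + (-4.1739)^2) = 8.759742
Step 2: Project.
Since ||x|| > R, scale = R/||x|| = 1/8.759742 = 0.114159, proj(x) = scale * x
proj(x) = [0.553591, -0.501512, 0.463668, -0.476488]
Step 3: Dot product.
a^T * proj(x) = 3*0.553591 - 3*(-0.501512) + 4*0.463668 + 4*(-0.476488) = 3.114


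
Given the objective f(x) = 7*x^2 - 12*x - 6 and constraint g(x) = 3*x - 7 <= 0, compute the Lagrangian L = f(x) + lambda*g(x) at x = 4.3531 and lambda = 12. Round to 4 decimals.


Step 1: Evaluate f(x).
f(4.3531) = 7*4.3531^2 - 12*4.3531 - 6 = 74.4092
Step 2: Evaluate g(x).
g(4.3531) = 3*4.3531 - 7 = 6.0593
Step 3: Compute Lagrangian.
L = 74.4092 + 12*6.0593 = 147.1208


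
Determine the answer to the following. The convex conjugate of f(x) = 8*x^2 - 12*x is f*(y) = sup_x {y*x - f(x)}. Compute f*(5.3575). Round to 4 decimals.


f*(y) = sup_x {y*x - a*x^2 - b*x} = sup_x {(y-b)*x - a*x^2}
FOC: (y - b) - 2a*x = 0 => x* = (y - b)/(2a)
x* = (5.3575 + 12)/(2*8) = 1.0848
f*(5.3575) = (y-b)^2/(4a) = (5.3575 + 12)^2/(4*8)
= 301.2828/32 = 9.4151


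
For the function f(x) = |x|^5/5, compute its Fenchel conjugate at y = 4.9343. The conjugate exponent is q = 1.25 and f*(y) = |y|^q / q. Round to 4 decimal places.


The conjugate exponent q satisfies 1/p + 1/q = 1.
p = 5, so q = 5/(5 - 1) = 1.25
|y|^q = 4.9343^1.25 = 7.3541
f*(4.9343) = 7.3541 / 1.25 = 5.8833


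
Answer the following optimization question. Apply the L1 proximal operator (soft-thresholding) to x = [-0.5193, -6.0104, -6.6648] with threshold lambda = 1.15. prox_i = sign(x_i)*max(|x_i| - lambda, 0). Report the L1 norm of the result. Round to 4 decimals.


Soft-thresholding with lambda = 1.15:
prox(-0.5193) = sign(-0.5193)*max(|-0.5193| - 1.15, 0) = 0.0
prox(-6.0104) = sign(-6.0104)*max(|-6.0104| - 1.15, 0) = -4.8604
prox(-6.6648) = sign(-6.6648)*max(|-6.6648| - 1.15, 0) = -5.5148
prox(x) = [0.0, -4.8604, -5.5148]
||prox(x)||_1 = 0.0 + 4.8604 + 5.5148 = 10.3752


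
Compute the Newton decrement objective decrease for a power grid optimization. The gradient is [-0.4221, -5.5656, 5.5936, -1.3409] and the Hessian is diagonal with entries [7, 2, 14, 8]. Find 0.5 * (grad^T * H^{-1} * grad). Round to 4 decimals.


Step 1: H is diagonal, so H^(-1) * g = [-0.0603, -2.7828, 0.3995, -0.1676].
Step 2: g^T H^(-1) g = sum_i g_i^2 / H_ii
  = (-0.4221)^2/7 + (-5.5656)^2/2 + (5.5936)^2/14 + (-1.3409)^2/8
  = 0.0255 + 15.488 + 2.2349 + 0.2248 = 17.973
Step 3: Objective decrease = 0.5 * g^T H^(-1) g = 8.9865


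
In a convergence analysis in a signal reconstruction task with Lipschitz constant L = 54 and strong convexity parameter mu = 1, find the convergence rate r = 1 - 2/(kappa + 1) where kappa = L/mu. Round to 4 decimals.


Step 1: Compute the condition number.
kappa = L/mu = 54/1 = 54.0
Step 2: Compute the convergence rate.
r = 1 - 2/(kappa + 1) = 1 - 2*mu/(L + mu) = (L - mu)/(L + mu) = 53/55 = 0.9636


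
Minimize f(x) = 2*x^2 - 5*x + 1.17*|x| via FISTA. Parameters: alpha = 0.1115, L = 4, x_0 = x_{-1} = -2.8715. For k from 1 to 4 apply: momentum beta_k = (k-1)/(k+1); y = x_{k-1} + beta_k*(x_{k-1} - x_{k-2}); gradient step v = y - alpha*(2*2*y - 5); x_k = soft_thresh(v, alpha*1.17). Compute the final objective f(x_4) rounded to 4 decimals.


FISTA on f(x) = 2*x^2 - 5*x + 1.17*|x|
L = 4, alpha = 0.1115
Iteration 1: beta = 0.0, y = -2.8715 + 0.0*(-2.8715 + 2.8715) = -2.8715
  grad(y) = -16.486, v = y - alpha*grad = -1.0333
  prox(v) = soft_thresh(-1.0333, 0.1305) = -0.9029
Iteration 2: beta = 0.3333, y = -0.9029 + 0.3333*(-0.9029 + 2.8715) = -0.2466
  grad(y) = -5.9866, v = y - alpha*grad = 0.4209
  prox(v) = soft_thresh(0.4209, 0.1305) = 0.2904
Iteration 3: beta = 0.5, y = 0.2904 + 0.5*(0.2904 + 0.9029) = 0.887
  grad(y) = -1.4519, v = y - alpha*grad = 1.0489
  prox(v) = soft_thresh(1.0489, 0.1305) = 0.9185
Iteration 4: beta = 0.6, y = 0.9185 + 0.6*(0.9185 - 0.2904) = 1.2953
  grad(y) = 0.1812, v = y - alpha*grad = 1.2751
  prox(v) = soft_thresh(1.2751, 0.1305) = 1.1446
f(x_4) = 2*1.1446^2 - 5*1.1446 + 1.17*|1.1446| = -1.7636


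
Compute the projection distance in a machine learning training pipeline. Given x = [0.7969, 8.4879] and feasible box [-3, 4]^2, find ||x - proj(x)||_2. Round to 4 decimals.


Project each component onto [-3, 4].
clip(0.7969) = 0.7969, clip(8.4879) = 4.0
Projection = [0.7969, 4.0]
Squared diffs: [0.0, 20.1412]
Distance = sqrt(20.1412) = 4.4879


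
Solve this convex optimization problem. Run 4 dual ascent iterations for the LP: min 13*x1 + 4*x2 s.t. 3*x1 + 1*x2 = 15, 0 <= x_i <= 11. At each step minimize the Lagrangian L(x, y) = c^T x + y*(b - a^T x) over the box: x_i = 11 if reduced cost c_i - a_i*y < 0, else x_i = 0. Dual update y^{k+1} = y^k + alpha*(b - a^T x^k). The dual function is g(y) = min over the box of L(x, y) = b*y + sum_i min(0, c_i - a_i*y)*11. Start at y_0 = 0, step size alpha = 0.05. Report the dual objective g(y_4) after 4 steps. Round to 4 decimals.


Dual ascent for LP: min 13*x1 + 4*x2, 3*x1 + 1*x2 = 15, 0 <= x_i <= 11
Step 1: y^k = 0.0, reduced costs: (13.0, 4.0)
  x^k = (0.0, 0.0), subgradient = b - a^T x = 15.0
  y^{k+1} = 0.0 + 0.05*15.0 = 0.75
Step 2: y^k = 0.75, reduced costs: (10.75, 3.25)
  x^k = (0.0, 0.0), subgradient = b - a^T x = 15.0
  y^{k+1} = 0.75 + 0.05*15.0 = 1.5
Step 3: y^k = 1.5, reduced costs: (8.5, 2.5)
  x^k = (0.0, 0.0), subgradient = b - a^T x = 15.0
  y^{k+1} = 1.5 + 0.05*15.0 = 2.25
Step 4: y^k = 2.25, reduced costs: (6.25, 1.75)
  x^k = (0.0, 0.0), subgradient = b - a^T x = 15.0
  y^{k+1} = 2.25 + 0.05*15.0 = 3.0
Dual objective at y_4 = 3.0: reduced costs (4.0, 1.0), box minimizer x = (0.0, 0.0)
g(y_4) = b*y + (c1 - a1*y)*x1 + (c2 - a2*y)*x2 = 15*3.0 + 4.0*0.0 + 1.0*0.0 = 45.0 + 0.0 + 0.0 = 45.0


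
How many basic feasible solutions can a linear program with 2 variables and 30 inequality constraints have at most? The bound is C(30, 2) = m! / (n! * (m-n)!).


Each vertex corresponds to some choice of n active constraints out of m, so the number of vertices is at most C(m, n) = m! / (n!(m-n)!).
m = 30, n = 2
Numerator: 30 * 29
Denominator: 2! = 2
C(30, 2) = 435


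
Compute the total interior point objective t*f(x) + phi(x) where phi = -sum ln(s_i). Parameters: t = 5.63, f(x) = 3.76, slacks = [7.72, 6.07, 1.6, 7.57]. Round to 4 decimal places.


Step 1: Compute log-barrier.
ln values: [2.0438, 1.8034, 0.47, 2.0242]
phi = -(2.0438 + 1.8034 + 0.47 + 2.0242) = -6.3414
Step 2: Compute augmented objective.
t*f(x) = 5.63*3.76 = 21.1688
Total = 21.1688 - 6.3414 = 14.8274


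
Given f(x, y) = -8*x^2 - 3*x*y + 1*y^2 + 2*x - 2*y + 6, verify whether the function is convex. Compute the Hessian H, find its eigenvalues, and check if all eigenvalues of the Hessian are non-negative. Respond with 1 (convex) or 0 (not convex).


The Hessian of f(x,y) = -8*x^2 - 3*x*y + 1*y^2 + 2*x - 2*y + 6 is:
H = [[-16, -3], [-3, 2]]
Trace = -16 + 2 = -14
Determinant = -16*2 - (-3)^2 = -41
Discriminant = (-14)^2 - 4*-41 = 360.0
Eigenvalues: lambda_1 = -16.4868, lambda_2 = 2.4868
The function is not convex.

0


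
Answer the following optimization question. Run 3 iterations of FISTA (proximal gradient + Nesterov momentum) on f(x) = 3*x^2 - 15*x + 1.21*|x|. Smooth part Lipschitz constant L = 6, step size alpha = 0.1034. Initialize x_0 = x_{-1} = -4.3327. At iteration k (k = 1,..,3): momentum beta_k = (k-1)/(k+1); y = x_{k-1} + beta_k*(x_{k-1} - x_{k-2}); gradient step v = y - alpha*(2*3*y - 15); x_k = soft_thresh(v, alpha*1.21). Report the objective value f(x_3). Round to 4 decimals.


FISTA on f(x) = 3*x^2 - 15*x + 1.21*|x|
L = 6, alpha = 0.1034
Iteration 1: beta = 0.0, y = -4.3327 + 0.0*(-4.3327 + 4.3327) = -4.3327
  grad(y) = -40.9962, v = y - alpha*grad = -0.0937
  prox(v) = soft_thresh(-0.0937, 0.1251) = 0.0
Iteration 2: beta = 0.3333, y = 0.0 + 0.3333*(0.0 + 4.3327) = 1.4442
  grad(y) = -6.3346, v = y - alpha*grad = 2.0992
  prox(v) = soft_thresh(2.0992, 0.1251) = 1.9741
Iteration 3: beta = 0.5, y = 1.9741 + 0.5*(1.9741 - 0.0) = 2.9612
  grad(y) = 2.7671, v = y - alpha*grad = 2.6751
  prox(v) = soft_thresh(2.6751, 0.1251) = 2.5499
f(x_3) = 3*2.5499^2 - 15*2.5499 + 1.21*|2.5499| = -15.6571


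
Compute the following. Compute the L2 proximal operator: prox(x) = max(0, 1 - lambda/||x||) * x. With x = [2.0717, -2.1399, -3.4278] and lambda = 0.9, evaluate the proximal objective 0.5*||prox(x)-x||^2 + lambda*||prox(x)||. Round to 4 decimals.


Step 1: Compute ||x||.
||x|| = 4.541
Step 2: Compute scaling factor.
scale = max(0, 1 - 0.9/4.541) = 0.8018
Step 3: prox(x) = [1.6611, -1.7158, -2.7484]
||prox(x)|| = 3.641
Step 4: Proximal objective.
0.5*||prox-x||^2 = 0.405
lambda*||prox|| = 3.2769
Total = 3.6819


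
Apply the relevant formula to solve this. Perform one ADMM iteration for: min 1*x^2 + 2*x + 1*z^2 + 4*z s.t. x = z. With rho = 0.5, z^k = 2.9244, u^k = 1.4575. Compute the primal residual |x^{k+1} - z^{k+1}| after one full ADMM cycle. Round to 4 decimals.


ADMM iteration with rho = 0.5, z^k = 2.9244, u^k = 1.4575
Step 1: x-update.
Minimize 1*x^2 + 2*x + (0.5/2)*(x - 2.9244 + 1.4575)^2
FOC: (2*1 + 0.5)*x = -2 + 0.5*(2.9244 - 1.4575)
x^{k+1} = -0.5066
Step 2: z-update.
Minimize 1*z^2 + 4*z + (0.5/2)*(-0.5066 - z + 1.4575)^2
FOC: (2*1 + 0.5)*z = -4 + 0.5*(-0.5066 + 1.4575)
z^{k+1} = -1.4098
Step 3: u-update.
u^{k+1} = 1.4575 - 0.5066 + 1.4098 = 2.3607
Step 4: Primal residual = |-0.5066 + 1.4098| = 0.9032


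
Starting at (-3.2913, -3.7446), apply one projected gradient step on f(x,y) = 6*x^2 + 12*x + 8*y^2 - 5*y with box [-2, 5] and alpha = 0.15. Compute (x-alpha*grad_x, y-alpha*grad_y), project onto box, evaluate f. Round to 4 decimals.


Step 1: Compute gradient at (-3.2913, -3.7446).
grad_x = 2*6*-3.2913 + 12 = -27.4956
grad_y = 2*8*-3.7446 - 5 = -64.9136
Step 2: Gradient step.
x_raw = -3.2913 - 0.15*-27.4956 = 0.833
y_raw = -3.7446 - 0.15*-64.9136 = 5.9924
Step 3: Project onto [-2, 5].
x_proj = clip(0.833) = 0.833
y_proj = clip(5.9924) = 5.0
Step 4: Evaluate f.
f(0.833, 5.0) = 189.1602


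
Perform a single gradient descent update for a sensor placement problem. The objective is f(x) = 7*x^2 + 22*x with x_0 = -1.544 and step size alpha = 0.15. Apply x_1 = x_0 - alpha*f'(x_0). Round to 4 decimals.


We compute the gradient at x_0 and apply the update.
f'(x) = 14*x + 22
f'(-1.544) = 14*-1.544 + 22 = 0.384
x_1 = -1.544 - 0.15*0.384 = -1.6016


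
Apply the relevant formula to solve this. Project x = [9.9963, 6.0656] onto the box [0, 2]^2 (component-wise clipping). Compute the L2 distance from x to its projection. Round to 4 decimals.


Project each component onto [0, 2].
clip(9.9963) = 2.0, clip(6.0656) = 2.0
Projection = [2.0, 2.0]
Squared diffs: [63.9408, 16.5291]
Distance = sqrt(80.4699) = 8.9705


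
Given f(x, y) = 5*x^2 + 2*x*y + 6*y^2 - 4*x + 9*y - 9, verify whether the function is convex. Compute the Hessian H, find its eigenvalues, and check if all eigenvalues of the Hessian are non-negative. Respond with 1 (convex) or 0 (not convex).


The Hessian of f(x,y) = 5*x^2 + 2*x*y + 6*y^2 - 4*x + 9*y - 9 is:
H = [[10, 2], [2, 12]]
Trace = 10 + 12 = 22
Determinant = 10*12 - (2)^2 = 116
Discriminant = (22)^2 - 4*116 = 20.0
Eigenvalues: lambda_1 = 8.7639, lambda_2 = 13.2361
The function is convex.

1


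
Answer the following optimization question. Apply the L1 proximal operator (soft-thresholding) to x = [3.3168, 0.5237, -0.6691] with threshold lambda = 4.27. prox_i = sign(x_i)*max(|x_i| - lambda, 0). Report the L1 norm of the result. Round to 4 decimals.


Soft-thresholding with lambda = 4.27:
prox(3.3168) = sign(3.3168)*max(|3.3168| - 4.27, 0) = 0.0
prox(0.5237) = sign(0.5237)*max(|0.5237| - 4.27, 0) = 0.0
prox(-0.6691) = sign(-0.6691)*max(|-0.6691| - 4.27, 0) = 0.0
prox(x) = [0.0, 0.0, 0.0]
||prox(x)||_1 = 0.0 + 0.0 + 0.0 = 0.0


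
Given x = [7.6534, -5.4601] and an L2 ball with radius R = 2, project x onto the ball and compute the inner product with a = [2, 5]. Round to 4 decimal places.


Step 1: Compute ||x|| (intermediates to 6 decimals).
||x|| = sqrt(7.6534^2 + (-5.4601)^2) = 9.401448
Step 2: Project.
Since ||x|| > R, scale = R/||x|| = 2/9.401448 = 0.212733, proj(x) = scale * x
proj(x) = [1.628131, -1.161543]
Step 3: Dot product.
a^T * proj(x) = 2*1.628131 + 5*(-1.161543) = -2.5515


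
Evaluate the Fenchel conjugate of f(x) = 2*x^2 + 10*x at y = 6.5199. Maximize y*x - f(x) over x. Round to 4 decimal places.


f*(y) = sup_x {y*x - a*x^2 - b*x} = sup_x {(y-b)*x - a*x^2}
FOC: (y - b) - 2a*x = 0 => x* = (y - b)/(2a)
x* = (6.5199 - 10)/(2*2) = -0.87
f*(6.5199) = (y-b)^2/(4a) = (6.5199 - 10)^2/(4*2)
= 12.1111/8 = 1.5139


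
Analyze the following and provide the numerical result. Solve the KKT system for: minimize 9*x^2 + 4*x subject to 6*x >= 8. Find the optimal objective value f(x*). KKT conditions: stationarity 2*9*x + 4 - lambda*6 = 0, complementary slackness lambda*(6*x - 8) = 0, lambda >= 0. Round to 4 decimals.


Step 1: Try lambda = 0 (constraint inactive).
x_unc = -4/(2*9) = -0.2222
Check: 6*-0.2222 = -1.3332 < 8 -- violated!
Step 2: Constraint must be active: 6*x = 8
x* = 8/6 = 4/3 = 1.3333 (rounded; the exact value 4/3 is used below)
lambda = (2*9*(4/3) + 4)/6 = 4.6667
Step 3: Compute optimal value.
f(x*) = 9*(4/3)^2 + 4*(4/3) = 21.3333


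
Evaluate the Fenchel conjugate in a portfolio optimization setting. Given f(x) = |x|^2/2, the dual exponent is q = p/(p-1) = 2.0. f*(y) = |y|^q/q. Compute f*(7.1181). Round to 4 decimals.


The conjugate exponent q satisfies 1/p + 1/q = 1.
p = 2, so q = 2/(2 - 1) = 2.0
|y|^q = 7.1181^2.0 = 50.6673
f*(7.1181) = 50.6673 / 2.0 = 25.3337


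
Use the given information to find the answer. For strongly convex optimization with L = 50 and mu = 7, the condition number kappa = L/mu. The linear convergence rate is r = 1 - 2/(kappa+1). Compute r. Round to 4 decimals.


Step 1: Compute the condition number.
kappa = L/mu = 50/7 = 7.1429
Step 2: Compute the convergence rate.
r = 1 - 2/(kappa + 1) = 1 - 2*mu/(L + mu) = (L - mu)/(L + mu) = 43/57 = 0.7544


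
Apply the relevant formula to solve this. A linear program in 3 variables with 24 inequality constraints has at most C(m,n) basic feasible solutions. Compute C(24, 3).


Each vertex corresponds to some choice of n active constraints out of m, so the number of vertices is at most C(m, n) = m! / (n!(m-n)!).
m = 24, n = 3
Numerator: 24 * 23 * 22
Denominator: 3! = 6
C(24, 3) = 2024


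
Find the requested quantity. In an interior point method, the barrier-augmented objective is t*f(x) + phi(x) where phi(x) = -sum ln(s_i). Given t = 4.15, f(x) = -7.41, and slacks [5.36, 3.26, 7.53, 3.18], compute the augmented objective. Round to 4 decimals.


Step 1: Compute log-barrier.
ln values: [1.679, 1.1817, 2.0189, 1.1569]
phi = -(1.679 + 1.1817 + 2.0189 + 1.1569) = -6.0365
Step 2: Compute augmented objective.
t*f(x) = 4.15*-7.41 = -30.7515
Total = -30.7515 - 6.0365 = -36.788


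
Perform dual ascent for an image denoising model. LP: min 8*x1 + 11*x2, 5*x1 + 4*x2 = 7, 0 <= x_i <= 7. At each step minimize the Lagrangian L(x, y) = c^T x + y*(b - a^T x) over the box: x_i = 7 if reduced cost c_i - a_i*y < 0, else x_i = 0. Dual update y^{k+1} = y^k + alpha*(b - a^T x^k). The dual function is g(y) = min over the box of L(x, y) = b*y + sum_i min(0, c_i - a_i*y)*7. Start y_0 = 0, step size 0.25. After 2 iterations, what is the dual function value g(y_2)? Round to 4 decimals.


Dual ascent for LP: min 8*x1 + 11*x2, 5*x1 + 4*x2 = 7, 0 <= x_i <= 7
Step 1: y^k = 0.0, reduced costs: (8.0, 11.0)
  x^k = (0.0, 0.0), subgradient = b - a^T x = 7.0
  y^{k+1} = 0.0 + 0.25*7.0 = 1.75
Step 2: y^k = 1.75, reduced costs: (-0.75, 4.0)
  x^k = (7.0, 0.0), subgradient = b - a^T x = -28.0
  y^{k+1} = 1.75 + 0.25*-28.0 = -5.25
Dual objective at y_2 = -5.25: reduced costs (34.25, 32.0), box minimizer x = (0.0, 0.0)
g(y_2) = b*y + (c1 - a1*y)*x1 + (c2 - a2*y)*x2 = 7*(-5.25) + 34.25*0.0 + 32.0*0.0 = -36.75 + 0.0 + 0.0 = -36.75


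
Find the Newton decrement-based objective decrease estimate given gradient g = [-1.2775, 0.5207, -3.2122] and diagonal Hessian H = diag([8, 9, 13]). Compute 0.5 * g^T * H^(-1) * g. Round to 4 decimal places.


Step 1: H is diagonal, so H^(-1) * g = [-0.1597, 0.0579, -0.2471].
Step 2: g^T H^(-1) g = sum_i g_i^2 / H_ii
  = (-1.2775)^2/8 + (0.5207)^2/9 + (-3.2122)^2/13
  = 0.204 + 0.0301 + 0.7937 = 1.0278
Step 3: Objective decrease = 0.5 * g^T H^(-1) g = 0.5139


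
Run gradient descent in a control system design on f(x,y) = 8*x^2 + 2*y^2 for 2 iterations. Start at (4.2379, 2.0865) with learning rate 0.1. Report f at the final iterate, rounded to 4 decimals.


Gradient descent on f(x,y) = 8*x^2 + 2*y^2.
Starting point: (4.2379, 2.0865), alpha = 0.1
Step 1: grad_x = 2*8*4.2379 = 67.8064, grad_y = 2*2*2.0865 = 8.346
  x_1 = 4.2379 - 0.1*67.8064 = -2.5427
  y_1 = 2.0865 - 0.1*8.346 = 1.2519
Step 2: grad_x = 2*8*-2.5427 = -40.6838, grad_y = 2*2*1.2519 = 5.0076
  x_2 = -2.5427 - 0.1*-40.6838 = 1.5256
  y_2 = 1.2519 - 0.1*5.0076 = 0.7511
f(1.5256, 0.7511) = 8*1.5256^2 + 2*0.7511^2 = 19.7491


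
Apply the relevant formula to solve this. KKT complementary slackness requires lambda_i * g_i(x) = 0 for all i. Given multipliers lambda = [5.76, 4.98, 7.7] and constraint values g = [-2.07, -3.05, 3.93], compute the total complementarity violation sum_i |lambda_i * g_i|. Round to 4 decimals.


KKT complementary slackness check:
lambda_1 * g_1 = 5.76 * -2.07 = -11.9232
lambda_2 * g_2 = 4.98 * -3.05 = -15.189
lambda_3 * g_3 = 7.7 * 3.93 = 30.261
Total violation = 11.9232 + 15.189 + 30.261 = 57.3732


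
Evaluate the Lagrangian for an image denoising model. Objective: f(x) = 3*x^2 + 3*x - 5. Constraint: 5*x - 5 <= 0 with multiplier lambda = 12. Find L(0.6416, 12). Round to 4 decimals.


Step 1: Evaluate f(x).
f(0.6416) = 3*0.6416^2 + 3*0.6416 - 5 = -1.8402
Step 2: Evaluate g(x).
g(0.6416) = 5*0.6416 - 5 = -1.792
Step 3: Compute Lagrangian.
L = -1.8402 + 12*-1.792 = -23.3442


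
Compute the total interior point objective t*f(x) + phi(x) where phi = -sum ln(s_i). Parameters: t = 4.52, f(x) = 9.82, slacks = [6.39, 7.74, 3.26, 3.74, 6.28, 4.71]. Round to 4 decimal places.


Step 1: Compute log-barrier.
ln values: [1.8547, 2.0464, 1.1817, 1.3191, 1.8374, 1.5497]
phi = -(1.8547 + 2.0464 + 1.1817 + 1.3191 + 1.8374 + 1.5497) = -9.789
Step 2: Compute augmented objective.
t*f(x) = 4.52*9.82 = 44.3864
Total = 44.3864 - 9.789 = 34.5974


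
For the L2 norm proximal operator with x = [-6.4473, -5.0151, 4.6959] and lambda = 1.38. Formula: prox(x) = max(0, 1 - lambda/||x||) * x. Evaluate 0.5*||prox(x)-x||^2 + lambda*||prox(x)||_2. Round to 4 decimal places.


Step 1: Compute ||x||.
||x|| = 9.4218
Step 2: Compute scaling factor.
scale = max(0, 1 - 1.38/9.4218) = 0.8535
Step 3: prox(x) = [-5.503, -4.2805, 4.0081]
||prox(x)|| = 8.0418
Step 4: Proximal objective.
0.5*||prox-x||^2 = 0.9522
lambda*||prox|| = 11.0977
Total = 12.0499


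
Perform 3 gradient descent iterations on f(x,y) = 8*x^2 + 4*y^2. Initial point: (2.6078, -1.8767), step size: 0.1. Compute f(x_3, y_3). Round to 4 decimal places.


Gradient descent on f(x,y) = 8*x^2 + 4*y^2.
Starting point: (2.6078, -1.8767), alpha = 0.1
Step 1: grad_x = 2*8*2.6078 = 41.7248, grad_y = 2*4*-1.8767 = -15.0136
  x_1 = 2.6078 - 0.1*41.7248 = -1.5647
  y_1 = -1.8767 - 0.1*-15.0136 = -0.3753
Step 2: grad_x = 2*8*-1.5647 = -25.0349, grad_y = 2*4*-0.3753 = -3.0027
  x_2 = -1.5647 - 0.1*-25.0349 = 0.9388
  y_2 = -0.3753 - 0.1*-3.0027 = -0.0751
Step 3: grad_x = 2*8*0.9388 = 15.0209, grad_y = 2*4*-0.0751 = -0.6005
  x_3 = 0.9388 - 0.1*15.0209 = -0.5633
  y_3 = -0.0751 - 0.1*-0.6005 = -0.015
f(-0.5633, -0.015) = 8*(-0.5633)^2 + 4*(-0.015)^2 = 2.5392


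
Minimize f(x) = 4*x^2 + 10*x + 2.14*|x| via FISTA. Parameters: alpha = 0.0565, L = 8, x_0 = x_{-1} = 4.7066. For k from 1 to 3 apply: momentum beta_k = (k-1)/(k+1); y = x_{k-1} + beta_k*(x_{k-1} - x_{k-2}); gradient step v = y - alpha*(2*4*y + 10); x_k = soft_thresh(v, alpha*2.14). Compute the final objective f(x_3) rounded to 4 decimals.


FISTA on f(x) = 4*x^2 + 10*x + 2.14*|x|
L = 8, alpha = 0.0565
Iteration 1: beta = 0.0, y = 4.7066 + 0.0*(4.7066 - 4.7066) = 4.7066
  grad(y) = 47.6528, v = y - alpha*grad = 2.0142
  prox(v) = soft_thresh(2.0142, 0.1209) = 1.8933
Iteration 2: beta = 0.3333, y = 1.8933 + 0.3333*(1.8933 - 4.7066) = 0.9555
  grad(y) = 17.6443, v = y - alpha*grad = -0.0414
  prox(v) = soft_thresh(-0.0414, 0.1209) = 0.0
Iteration 3: beta = 0.5, y = 0.0 + 0.5*(0.0 - 1.8933) = -0.9467
  grad(y) = 2.4268, v = y - alpha*grad = -1.0838
  prox(v) = soft_thresh(-1.0838, 0.1209) = -0.9629
f(x_3) = 4*(-0.9629)^2 + 10*(-0.9629) + 2.14*|-0.9629| = -3.8597


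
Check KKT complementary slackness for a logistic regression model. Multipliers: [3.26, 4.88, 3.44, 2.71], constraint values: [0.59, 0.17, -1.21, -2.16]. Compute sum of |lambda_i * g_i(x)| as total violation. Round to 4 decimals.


KKT complementary slackness check:
lambda_1 * g_1 = 3.26 * 0.59 = 1.9234
lambda_2 * g_2 = 4.88 * 0.17 = 0.8296
lambda_3 * g_3 = 3.44 * -1.21 = -4.1624
lambda_4 * g_4 = 2.71 * -2.16 = -5.8536
Total violation = 1.9234 + 0.8296 + 4.1624 + 5.8536 = 12.769


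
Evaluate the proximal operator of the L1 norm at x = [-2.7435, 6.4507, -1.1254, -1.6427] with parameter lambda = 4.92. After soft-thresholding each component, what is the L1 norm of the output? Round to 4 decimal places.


Soft-thresholding with lambda = 4.92:
prox(-2.7435) = sign(-2.7435)*max(|-2.7435| - 4.92, 0) = 0.0
prox(6.4507) = sign(6.4507)*max(|6.4507| - 4.92, 0) = 1.5307
prox(-1.1254) = sign(-1.1254)*max(|-1.1254| - 4.92, 0) = 0.0
prox(-1.6427) = sign(-1.6427)*max(|-1.6427| - 4.92, 0) = 0.0
prox(x) = [0.0, 1.5307, 0.0, 0.0]
||prox(x)||_1 = 0.0 + 1.5307 + 0.0 + 0.0 = 1.5307


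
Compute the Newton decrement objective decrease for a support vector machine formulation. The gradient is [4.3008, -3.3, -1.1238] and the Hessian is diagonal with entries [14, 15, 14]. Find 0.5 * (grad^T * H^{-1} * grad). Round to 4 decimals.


Step 1: H is diagonal, so H^(-1) * g = [0.3072, -0.22, -0.0803].
Step 2: g^T H^(-1) g = sum_i g_i^2 / H_ii
  = (4.3008)^2/14 + (-3.3)^2/15 + (-1.1238)^2/14
  = 1.3212 + 0.726 + 0.0902 = 2.1374
Step 3: Objective decrease = 0.5 * g^T H^(-1) g = 1.0687


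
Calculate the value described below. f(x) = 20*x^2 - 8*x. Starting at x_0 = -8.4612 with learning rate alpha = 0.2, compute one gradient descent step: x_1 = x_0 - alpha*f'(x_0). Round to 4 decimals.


We compute the gradient at x_0 and apply the update.
f'(x) = 40*x - 8
f'(-8.4612) = 40*-8.4612 - 8 = -346.448
x_1 = -8.4612 - 0.2*-346.448 = 60.8284


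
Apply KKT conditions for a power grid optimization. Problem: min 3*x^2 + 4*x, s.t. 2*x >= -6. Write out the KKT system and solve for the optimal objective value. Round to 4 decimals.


Step 1: Try lambda = 0 (constraint inactive).
Stationarity: 2*3*x + 4 = 0
x* = -4/(2*3) = -2/3 = -0.6667 (rounded; the exact value -2/3 is used below)
Check constraint: 2*-0.6667 = -1.3334 >= -6 -- satisfied.
Step 2: Compute optimal value.
f(x*) = 3*(-2/3)^2 + 4*(-2/3) = -1.3333


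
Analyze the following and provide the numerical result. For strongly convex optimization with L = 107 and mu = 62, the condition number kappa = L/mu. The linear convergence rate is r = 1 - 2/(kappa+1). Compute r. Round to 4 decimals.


Step 1: Compute the condition number.
kappa = L/mu = 107/62 = 1.7258
Step 2: Compute the convergence rate.
r = 1 - 2/(kappa + 1) = 1 - 2*mu/(L + mu) = (L - mu)/(L + mu) = 45/169 = 0.2663


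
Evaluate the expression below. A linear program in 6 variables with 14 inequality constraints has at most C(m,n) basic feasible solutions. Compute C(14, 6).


Each vertex corresponds to some choice of n active constraints out of m, so the number of vertices is at most C(m, n) = m! / (n!(m-n)!).
m = 14, n = 6
Numerator: 14 * 13 * 12 * 11 * 10 * 9
Denominator: 6! = 720
C(14, 6) = 3003


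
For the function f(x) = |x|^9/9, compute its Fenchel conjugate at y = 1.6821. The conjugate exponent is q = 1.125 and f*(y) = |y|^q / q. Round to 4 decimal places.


The conjugate exponent q satisfies 1/p + 1/q = 1.
p = 9, so q = 9/(9 - 1) = 1.125
|y|^q = 1.6821^1.125 = 1.7951
f*(1.6821) = 1.7951 / 1.125 = 1.5956


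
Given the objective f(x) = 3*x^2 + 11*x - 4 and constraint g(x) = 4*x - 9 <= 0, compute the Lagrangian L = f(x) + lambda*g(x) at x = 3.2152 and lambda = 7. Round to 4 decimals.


Step 1: Evaluate f(x).
f(3.2152) = 3*3.2152^2 + 11*3.2152 - 4 = 62.3797
Step 2: Evaluate g(x).
g(3.2152) = 4*3.2152 - 9 = 3.8608
Step 3: Compute Lagrangian.
L = 62.3797 + 7*3.8608 = 89.4053


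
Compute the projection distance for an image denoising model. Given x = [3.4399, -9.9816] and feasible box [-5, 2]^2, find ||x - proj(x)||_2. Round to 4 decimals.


Project each component onto [-5, 2].
clip(3.4399) = 2.0, clip(-9.9816) = -5.0
Projection = [2.0, -5.0]
Squared diffs: [2.0733, 24.8163]
Distance = sqrt(26.8896) = 5.1855


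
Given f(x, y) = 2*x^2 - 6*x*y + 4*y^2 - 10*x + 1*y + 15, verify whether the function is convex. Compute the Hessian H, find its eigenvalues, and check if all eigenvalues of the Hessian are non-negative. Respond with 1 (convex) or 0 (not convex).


The Hessian of f(x,y) = 2*x^2 - 6*x*y + 4*y^2 - 10*x + 1*y + 15 is:
H = [[4, -6], [-6, 8]]
Trace = 4 + 8 = 12
Determinant = 4*8 - (-6)^2 = -4
Discriminant = (12)^2 - 4*-4 = 160.0
Eigenvalues: lambda_1 = -0.3246, lambda_2 = 12.3246
The function is not convex.

0


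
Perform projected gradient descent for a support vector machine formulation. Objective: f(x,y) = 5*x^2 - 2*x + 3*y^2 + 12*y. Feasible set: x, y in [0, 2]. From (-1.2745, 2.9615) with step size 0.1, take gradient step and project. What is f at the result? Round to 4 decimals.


Step 1: Compute gradient at (-1.2745, 2.9615).
grad_x = 2*5*-1.2745 - 2 = -14.745
grad_y = 2*3*2.9615 + 12 = 29.769
Step 2: Gradient step.
x_raw = -1.2745 - 0.1*-14.745 = 0.2
y_raw = 2.9615 - 0.1*29.769 = -0.0154
Step 3: Project onto [0, 2].
x_proj = clip(0.2) = 0.2
y_proj = clip(-0.0154) = 0.0
Step 4: Evaluate f.
f(0.2, 0.0) = -0.2


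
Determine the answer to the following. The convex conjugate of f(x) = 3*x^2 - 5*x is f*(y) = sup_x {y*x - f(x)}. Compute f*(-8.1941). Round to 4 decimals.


f*(y) = sup_x {y*x - a*x^2 - b*x} = sup_x {(y-b)*x - a*x^2}
FOC: (y - b) - 2a*x = 0 => x* = (y - b)/(2a)
x* = (-8.1941 + 5)/(2*3) = -0.5324
f*(-8.1941) = (y-b)^2/(4a) = (-8.1941 + 5)^2/(4*3)
= 10.2023/12 = 0.8502


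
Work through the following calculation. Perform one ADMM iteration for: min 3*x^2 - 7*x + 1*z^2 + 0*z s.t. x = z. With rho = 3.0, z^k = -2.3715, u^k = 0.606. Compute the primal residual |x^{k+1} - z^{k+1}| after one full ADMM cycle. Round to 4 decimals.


ADMM iteration with rho = 3.0, z^k = -2.3715, u^k = 0.606
Step 1: x-update.
Minimize 3*x^2 - 7*x + (3.0/2)*(x + 2.3715 + 0.606)^2
FOC: (2*3 + 3.0)*x = 7 + 3.0*(-2.3715 - 0.606)
x^{k+1} = -0.2147
Step 2: z-update.
Minimize 1*z^2 + 0*z + (3.0/2)*(-0.2147 - z + 0.606)^2
FOC: (2*1 + 3.0)*z = 0 + 3.0*(-0.2147 + 0.606)
z^{k+1} = 0.2348
Step 3: u-update.
u^{k+1} = 0.606 - 0.2147 - 0.2348 = 0.1565
Step 4: Primal residual = |-0.2147 - 0.2348| = 0.4495


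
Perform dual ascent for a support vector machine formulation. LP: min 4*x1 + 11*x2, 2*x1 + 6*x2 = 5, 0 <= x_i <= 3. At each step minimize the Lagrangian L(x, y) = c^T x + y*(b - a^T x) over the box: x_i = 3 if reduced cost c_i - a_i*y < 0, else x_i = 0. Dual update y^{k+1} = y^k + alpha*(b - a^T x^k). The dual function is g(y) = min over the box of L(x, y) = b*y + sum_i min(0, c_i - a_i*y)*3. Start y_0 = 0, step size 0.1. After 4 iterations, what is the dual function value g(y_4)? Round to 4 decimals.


Dual ascent for LP: min 4*x1 + 11*x2, 2*x1 + 6*x2 = 5, 0 <= x_i <= 3
Step 1: y^k = 0.0, reduced costs: (4.0, 11.0)
  x^k = (0.0, 0.0), subgradient = b - a^T x = 5.0
  y^{k+1} = 0.0 + 0.1*5.0 = 0.5
Step 2: y^k = 0.5, reduced costs: (3.0, 8.0)
  x^k = (0.0, 0.0), subgradient = b - a^T x = 5.0
  y^{k+1} = 0.5 + 0.1*5.0 = 1.0
Step 3: y^k = 1.0, reduced costs: (2.0, 5.0)
  x^k = (0.0, 0.0), subgradient = b - a^T x = 5.0
  y^{k+1} = 1.0 + 0.1*5.0 = 1.5
Step 4: y^k = 1.5, reduced costs: (1.0, 2.0)
  x^k = (0.0, 0.0), subgradient = b - a^T x = 5.0
  y^{k+1} = 1.5 + 0.1*5.0 = 2.0
Dual objective at y_4 = 2.0: reduced costs (0.0, -1.0), box minimizer x = (0.0, 3.0)
g(y_4) = b*y + (c1 - a1*y)*x1 + (c2 - a2*y)*x2 = 5*2.0 + 0.0*0.0 + (-1.0)*3.0 = 10.0 + 0.0 - 3.0 = 7.0


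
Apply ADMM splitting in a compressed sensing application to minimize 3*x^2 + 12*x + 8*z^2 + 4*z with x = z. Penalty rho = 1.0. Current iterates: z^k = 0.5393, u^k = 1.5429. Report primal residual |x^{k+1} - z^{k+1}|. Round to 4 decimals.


ADMM iteration with rho = 1.0, z^k = 0.5393, u^k = 1.5429
Step 1: x-update.
Minimize 3*x^2 + 12*x + (1.0/2)*(x - 0.5393 + 1.5429)^2
FOC: (2*3 + 1.0)*x = -12 + 1.0*(0.5393 - 1.5429)
x^{k+1} = -1.8577
Step 2: z-update.
Minimize 8*z^2 + 4*z + (1.0/2)*(-1.8577 - z + 1.5429)^2
FOC: (2*8 + 1.0)*z = -4 + 1.0*(-1.8577 + 1.5429)
z^{k+1} = -0.2538
Step 3: u-update.
u^{k+1} = 1.5429 - 1.8577 + 0.2538 = -0.0609
Step 4: Primal residual = |-1.8577 + 0.2538| = 1.6038


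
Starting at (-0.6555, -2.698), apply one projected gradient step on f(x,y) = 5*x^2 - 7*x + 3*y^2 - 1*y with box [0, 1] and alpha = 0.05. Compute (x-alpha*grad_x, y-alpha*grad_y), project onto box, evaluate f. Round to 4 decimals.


Step 1: Compute gradient at (-0.6555, -2.698).
grad_x = 2*5*-0.6555 - 7 = -13.555
grad_y = 2*3*-2.698 - 1 = -17.188
Step 2: Gradient step.
x_raw = -0.6555 - 0.05*-13.555 = 0.0223
y_raw = -2.698 - 0.05*-17.188 = -1.8386
Step 3: Project onto [0, 1].
x_proj = clip(0.0223) = 0.0223
y_proj = clip(-1.8386) = 0.0
Step 4: Evaluate f.
f(0.0223, 0.0) = -0.1533


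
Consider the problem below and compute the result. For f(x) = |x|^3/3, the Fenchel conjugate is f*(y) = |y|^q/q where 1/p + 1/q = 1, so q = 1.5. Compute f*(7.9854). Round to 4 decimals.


The conjugate exponent q satisfies 1/p + 1/q = 1.
p = 3, so q = 3/(3 - 1) = 1.5
|y|^q = 7.9854^1.5 = 22.5655
f*(7.9854) = 22.5655 / 1.5 = 15.0437


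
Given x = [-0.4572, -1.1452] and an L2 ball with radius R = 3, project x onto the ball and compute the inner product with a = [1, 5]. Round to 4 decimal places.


Step 1: Compute ||x|| (intermediates to 6 decimals).
||x|| = sqrt((-0.4572)^2 + (-1.1452)^2) = 1.233092
Step 2: Project.
Since ||x|| <= R, proj = x (no scaling needed).
proj(x) = [-0.4572, -1.1452]
Step 3: Dot product.
a^T * proj(x) = 1*(-0.4572) + 5*(-1.1452) = -6.1832


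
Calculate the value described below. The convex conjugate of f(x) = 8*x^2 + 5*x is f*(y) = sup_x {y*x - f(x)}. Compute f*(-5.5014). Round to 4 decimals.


f*(y) = sup_x {y*x - a*x^2 - b*x} = sup_x {(y-b)*x - a*x^2}
FOC: (y - b) - 2a*x = 0 => x* = (y - b)/(2a)
x* = (-5.5014 - 5)/(2*8) = -0.6563
f*(-5.5014) = (y-b)^2/(4a) = (-5.5014 - 5)^2/(4*8)
= 110.2794/32 = 3.4462


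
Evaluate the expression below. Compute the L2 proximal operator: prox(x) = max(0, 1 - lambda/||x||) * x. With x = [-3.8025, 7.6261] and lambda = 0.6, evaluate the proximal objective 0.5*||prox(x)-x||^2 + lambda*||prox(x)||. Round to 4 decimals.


Step 1: Compute ||x||.
||x|| = 8.5215
Step 2: Compute scaling factor.
scale = max(0, 1 - 0.6/8.5215) = 0.9296
Step 3: prox(x) = [-3.5348, 7.0891]
||prox(x)|| = 7.9215
Step 4: Proximal objective.
0.5*||prox-x||^2 = 0.18
lambda*||prox|| = 4.7529
Total = 4.9329


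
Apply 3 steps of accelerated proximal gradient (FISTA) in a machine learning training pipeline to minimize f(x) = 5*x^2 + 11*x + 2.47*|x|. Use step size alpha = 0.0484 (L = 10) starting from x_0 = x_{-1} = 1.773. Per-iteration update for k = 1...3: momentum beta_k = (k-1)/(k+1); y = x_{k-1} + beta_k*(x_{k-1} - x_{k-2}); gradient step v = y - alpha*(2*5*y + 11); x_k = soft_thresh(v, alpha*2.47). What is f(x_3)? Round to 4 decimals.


FISTA on f(x) = 5*x^2 + 11*x + 2.47*|x|
L = 10, alpha = 0.0484
Iteration 1: beta = 0.0, y = 1.773 + 0.0*(1.773 - 1.773) = 1.773
  grad(y) = 28.73, v = y - alpha*grad = 0.3825
  prox(v) = soft_thresh(0.3825, 0.1195) = 0.2629
Iteration 2: beta = 0.3333, y = 0.2629 + 0.3333*(0.2629 - 1.773) = -0.2404
  grad(y) = 8.5956, v = y - alpha*grad = -0.6565
  prox(v) = soft_thresh(-0.6565, 0.1195) = -0.5369
Iteration 3: beta = 0.5, y = -0.5369 + 0.5*(-0.5369 - 0.2629) = -0.9368
  grad(y) = 1.6316, v = y - alpha*grad = -1.0158
  prox(v) = soft_thresh(-1.0158, 0.1195) = -0.8963
f(x_3) = 5*(-0.8963)^2 + 11*(-0.8963) + 2.47*|-0.8963| = -3.6287


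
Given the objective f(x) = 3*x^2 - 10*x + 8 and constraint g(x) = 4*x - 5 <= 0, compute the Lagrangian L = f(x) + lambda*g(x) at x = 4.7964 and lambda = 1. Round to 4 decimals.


Step 1: Evaluate f(x).
f(4.7964) = 3*4.7964^2 - 10*4.7964 + 8 = 29.0524
Step 2: Evaluate g(x).
g(4.7964) = 4*4.7964 - 5 = 14.1856
Step 3: Compute Lagrangian.
L = 29.0524 + 1*14.1856 = 43.238


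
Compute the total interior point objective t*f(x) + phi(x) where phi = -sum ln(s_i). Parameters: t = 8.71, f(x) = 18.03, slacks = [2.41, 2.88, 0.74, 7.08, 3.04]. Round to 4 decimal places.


Step 1: Compute log-barrier.
ln values: [0.8796, 1.0578, -0.3011, 1.9573, 1.1119]
phi = -(0.8796 + 1.0578 - 0.3011 + 1.9573 + 1.1119) = -4.7054
Step 2: Compute augmented objective.
t*f(x) = 8.71*18.03 = 157.0413
Total = 157.0413 - 4.7054 = 152.3359


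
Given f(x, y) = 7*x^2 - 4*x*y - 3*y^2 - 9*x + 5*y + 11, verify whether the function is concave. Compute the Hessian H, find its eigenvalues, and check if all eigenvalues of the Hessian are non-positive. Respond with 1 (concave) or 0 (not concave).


The Hessian of f(x,y) = 7*x^2 - 4*x*y - 3*y^2 - 9*x + 5*y + 11 is:
H = [[14, -4], [-4, -6]]
Trace = 14 - 6 = 8
Determinant = 14*-6 - (-4)^2 = -100
Discriminant = (8)^2 - 4*-100 = 464.0
Eigenvalues: lambda_1 = -6.7703, lambda_2 = 14.7703
The function is not concave.

0


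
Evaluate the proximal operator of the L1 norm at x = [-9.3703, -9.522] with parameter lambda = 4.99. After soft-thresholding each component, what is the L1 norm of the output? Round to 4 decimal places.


Soft-thresholding with lambda = 4.99:
prox(-9.3703) = sign(-9.3703)*max(|-9.3703| - 4.99, 0) = -4.3803
prox(-9.522) = sign(-9.522)*max(|-9.522| - 4.99, 0) = -4.532
prox(x) = [-4.3803, -4.532]
||prox(x)||_1 = 4.3803 + 4.532 = 8.9123


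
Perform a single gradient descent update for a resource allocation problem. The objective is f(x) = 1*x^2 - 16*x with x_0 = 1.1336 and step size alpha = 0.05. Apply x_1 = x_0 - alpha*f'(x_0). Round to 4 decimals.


We compute the gradient at x_0 and apply the update.
f'(x) = 2*x - 16
f'(1.1336) = 2*1.1336 - 16 = -13.7328
x_1 = 1.1336 - 0.05*-13.7328 = 1.8202


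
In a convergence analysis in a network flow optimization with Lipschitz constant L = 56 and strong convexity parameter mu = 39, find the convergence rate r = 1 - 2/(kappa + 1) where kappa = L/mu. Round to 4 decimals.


Step 1: Compute the condition number.
kappa = L/mu = 56/39 = 1.4359
Step 2: Compute the convergence rate.
r = 1 - 2/(kappa + 1) = 1 - 2*mu/(L + mu) = (L - mu)/(L + mu) = 17/95 = 0.1789
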